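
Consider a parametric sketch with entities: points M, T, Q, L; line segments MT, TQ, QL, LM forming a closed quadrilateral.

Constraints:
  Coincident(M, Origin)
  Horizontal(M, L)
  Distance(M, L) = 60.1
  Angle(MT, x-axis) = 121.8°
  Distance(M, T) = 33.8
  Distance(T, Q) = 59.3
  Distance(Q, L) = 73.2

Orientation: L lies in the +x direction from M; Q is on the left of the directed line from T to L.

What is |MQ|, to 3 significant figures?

71.8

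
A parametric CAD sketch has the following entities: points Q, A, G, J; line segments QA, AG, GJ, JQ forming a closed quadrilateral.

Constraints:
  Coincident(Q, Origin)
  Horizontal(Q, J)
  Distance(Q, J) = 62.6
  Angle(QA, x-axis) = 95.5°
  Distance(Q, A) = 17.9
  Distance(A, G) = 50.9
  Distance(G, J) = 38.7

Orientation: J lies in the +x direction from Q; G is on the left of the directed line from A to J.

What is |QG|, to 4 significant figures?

57.97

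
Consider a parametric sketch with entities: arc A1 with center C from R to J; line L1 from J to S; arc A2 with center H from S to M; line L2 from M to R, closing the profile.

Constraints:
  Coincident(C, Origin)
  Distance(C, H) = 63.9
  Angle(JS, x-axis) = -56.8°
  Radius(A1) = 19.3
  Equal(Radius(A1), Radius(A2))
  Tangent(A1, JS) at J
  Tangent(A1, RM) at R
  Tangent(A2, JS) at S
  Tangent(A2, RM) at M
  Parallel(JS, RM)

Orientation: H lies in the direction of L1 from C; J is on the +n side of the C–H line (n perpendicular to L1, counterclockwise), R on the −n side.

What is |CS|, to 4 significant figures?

66.75

The slot axis is L1's direction at -56.8°, so u = (cos -56.8°, sin -56.8°) = (0.5476, -0.8368) and n = (−sin -56.8°, cos -56.8°) = (0.8368, 0.5476). C is at the origin and H lies 63.9 along u from C, so H = 63.9·u = (34.99, -53.47). Tangency of A1 to both parallel lines with radius 19.3 puts J and R at C ± 19.3·n: J = (16.15, 10.57), R = (-16.15, -10.57). Equal radii place S and M the same way about H: S = H + 19.3·n = (51.14, -42.90), M = H − 19.3·n = (18.84, -64.04). Then |CS| = |S − C| = 66.75.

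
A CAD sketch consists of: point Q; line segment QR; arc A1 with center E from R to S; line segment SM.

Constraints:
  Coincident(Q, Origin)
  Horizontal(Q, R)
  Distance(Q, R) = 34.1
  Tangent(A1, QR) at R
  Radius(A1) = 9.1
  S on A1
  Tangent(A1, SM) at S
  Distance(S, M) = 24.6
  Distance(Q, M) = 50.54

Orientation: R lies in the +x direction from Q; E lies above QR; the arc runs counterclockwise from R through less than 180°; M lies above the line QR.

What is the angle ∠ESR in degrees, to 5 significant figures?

37.173°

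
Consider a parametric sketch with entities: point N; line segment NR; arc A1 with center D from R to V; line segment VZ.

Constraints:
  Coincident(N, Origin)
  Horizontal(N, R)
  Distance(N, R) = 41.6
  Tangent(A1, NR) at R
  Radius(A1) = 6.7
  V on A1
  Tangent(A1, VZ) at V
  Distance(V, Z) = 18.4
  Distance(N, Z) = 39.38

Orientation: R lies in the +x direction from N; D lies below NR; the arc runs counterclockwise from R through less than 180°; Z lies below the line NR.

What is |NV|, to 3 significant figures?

35.4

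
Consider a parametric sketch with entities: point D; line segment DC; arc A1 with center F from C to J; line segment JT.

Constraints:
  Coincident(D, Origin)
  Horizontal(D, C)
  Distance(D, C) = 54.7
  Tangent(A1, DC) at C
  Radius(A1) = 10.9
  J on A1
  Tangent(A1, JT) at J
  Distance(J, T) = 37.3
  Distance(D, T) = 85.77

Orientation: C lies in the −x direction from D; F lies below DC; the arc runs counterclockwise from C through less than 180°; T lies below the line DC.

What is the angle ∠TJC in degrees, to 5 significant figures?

140.78°

Checks: ∠(FC, CD) = 90.00° ✓; |FJ| = 10.90 ✓; ∠(FJ, JT) = 90.00° ✓; |JT| = 37.30 ✓; |DT| = 85.77 ✓.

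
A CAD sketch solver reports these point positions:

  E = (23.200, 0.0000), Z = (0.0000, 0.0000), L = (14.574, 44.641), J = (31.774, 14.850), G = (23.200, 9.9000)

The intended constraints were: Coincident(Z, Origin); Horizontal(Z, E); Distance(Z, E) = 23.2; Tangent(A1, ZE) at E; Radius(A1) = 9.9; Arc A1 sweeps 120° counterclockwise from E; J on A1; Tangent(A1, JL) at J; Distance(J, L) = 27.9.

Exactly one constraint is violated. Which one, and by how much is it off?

Distance(J, L) = 27.9 — off by 6.50.

Z = (0.00, 0.00) ✓; Z.y = 0.00, E.y = 0.00 ✓; |ZE| = 23.20 ✓; ∠(GE, EZ) = 90.00° ✓; |GE| = 9.900 ✓; bearing(G→J) − bearing(G→E) = 120.0° ✓; |GJ| = 9.900 ✓; ∠(GJ, JL) = 90.00° ✓; |JL| = 34.40 ✗.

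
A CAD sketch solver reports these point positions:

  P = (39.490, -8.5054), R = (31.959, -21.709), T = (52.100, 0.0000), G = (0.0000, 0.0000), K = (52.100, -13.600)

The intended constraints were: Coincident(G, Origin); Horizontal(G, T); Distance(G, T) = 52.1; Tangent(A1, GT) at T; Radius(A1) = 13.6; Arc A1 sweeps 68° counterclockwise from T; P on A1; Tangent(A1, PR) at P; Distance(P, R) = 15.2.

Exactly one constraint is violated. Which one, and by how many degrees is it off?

Tangent(A1, PR) at P — off by 7.70°.

G = (0.00, 0.00) ✓; G.y = 0.00, T.y = 0.00 ✓; |GT| = 52.10 ✓; ∠(KT, TG) = 90.00° ✓; |KT| = 13.60 ✓; bearing(K→P) − bearing(K→T) = 68.00° ✓; |KP| = 13.60 ✓; ∠(KP, PR) = 97.70° ✗; |PR| = 15.20 ✓.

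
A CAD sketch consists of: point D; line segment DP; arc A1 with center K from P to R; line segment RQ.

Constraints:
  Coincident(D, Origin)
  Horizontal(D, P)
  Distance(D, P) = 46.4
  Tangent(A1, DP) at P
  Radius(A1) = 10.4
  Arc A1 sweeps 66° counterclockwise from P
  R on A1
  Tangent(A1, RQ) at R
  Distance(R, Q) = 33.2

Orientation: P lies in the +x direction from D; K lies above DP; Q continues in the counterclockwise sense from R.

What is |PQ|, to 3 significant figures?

43.1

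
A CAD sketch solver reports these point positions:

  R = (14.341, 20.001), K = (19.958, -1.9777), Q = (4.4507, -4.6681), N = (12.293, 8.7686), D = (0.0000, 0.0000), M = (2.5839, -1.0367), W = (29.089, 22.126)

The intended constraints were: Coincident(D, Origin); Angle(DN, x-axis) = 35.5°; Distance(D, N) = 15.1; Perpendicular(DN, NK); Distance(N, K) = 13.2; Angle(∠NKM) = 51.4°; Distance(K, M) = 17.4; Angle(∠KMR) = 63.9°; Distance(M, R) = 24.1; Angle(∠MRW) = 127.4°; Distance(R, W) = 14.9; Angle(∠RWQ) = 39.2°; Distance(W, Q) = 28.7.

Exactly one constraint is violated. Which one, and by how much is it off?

Distance(W, Q) = 28.7 — off by 7.70.

D = (0.00, 0.00) ✓; DN at 35.50° ✓; |DN| = 15.10 ✓; ∠(DN, NK) = 90.00° ✓; |NK| = 13.20 ✓; ∠NKM = 51.40° ✓; |KM| = 17.40 ✓; ∠KMR = 63.90° ✓; |MR| = 24.10 ✓; ∠MRW = 127.4° ✓; |RW| = 14.90 ✓; ∠RWQ = 39.20° ✓; |WQ| = 36.40 ✗.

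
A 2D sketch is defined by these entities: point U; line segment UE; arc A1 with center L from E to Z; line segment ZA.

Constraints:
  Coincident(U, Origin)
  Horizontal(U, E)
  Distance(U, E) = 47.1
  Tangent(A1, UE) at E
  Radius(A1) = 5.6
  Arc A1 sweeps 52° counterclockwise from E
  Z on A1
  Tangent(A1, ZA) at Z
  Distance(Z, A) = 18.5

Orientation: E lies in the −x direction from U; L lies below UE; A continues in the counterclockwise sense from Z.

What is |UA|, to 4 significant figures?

65.09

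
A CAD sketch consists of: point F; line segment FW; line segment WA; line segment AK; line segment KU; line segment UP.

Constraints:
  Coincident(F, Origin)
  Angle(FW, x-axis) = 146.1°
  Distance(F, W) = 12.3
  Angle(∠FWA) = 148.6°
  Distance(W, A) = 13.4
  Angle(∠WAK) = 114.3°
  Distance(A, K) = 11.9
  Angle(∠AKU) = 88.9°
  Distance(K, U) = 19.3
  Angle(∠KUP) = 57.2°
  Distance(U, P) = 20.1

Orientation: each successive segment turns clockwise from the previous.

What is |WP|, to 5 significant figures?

4.1428

∠AKU = 88.9° gives KU at -42.100° from the x-axis; with |KU| = 19.3, U = (6.3187, 15.076). ∠KUP = 57.2° gives UP at -164.90° from the x-axis; with |UP| = 20.1, P = (-13.087, 9.8399). Then |WP| = |P − W| = 4.1428.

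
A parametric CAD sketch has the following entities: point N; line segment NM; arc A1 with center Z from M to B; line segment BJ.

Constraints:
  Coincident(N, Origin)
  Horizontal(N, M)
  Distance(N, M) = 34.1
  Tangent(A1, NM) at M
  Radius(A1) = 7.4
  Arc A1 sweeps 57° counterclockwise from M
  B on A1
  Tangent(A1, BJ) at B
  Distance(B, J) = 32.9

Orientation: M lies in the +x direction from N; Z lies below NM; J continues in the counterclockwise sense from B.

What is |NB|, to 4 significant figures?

28.10

N is at the origin; NM is horizontal with |NM| = 34.1 and M on the +x side, so M = (34.10, 0.000). The tangent condition forces ZM to be normal to NM, so Z = M + (0, -7.4) = (34.10, -7.400). On A1, M sits at bearing 90° from Z; a 57° counterclockwise sweep puts B at bearing 147°, so B = Z + 7.4·(cos 147°, sin 147°) = (27.89, -3.370). Then |NB| = |B − N| = 28.10.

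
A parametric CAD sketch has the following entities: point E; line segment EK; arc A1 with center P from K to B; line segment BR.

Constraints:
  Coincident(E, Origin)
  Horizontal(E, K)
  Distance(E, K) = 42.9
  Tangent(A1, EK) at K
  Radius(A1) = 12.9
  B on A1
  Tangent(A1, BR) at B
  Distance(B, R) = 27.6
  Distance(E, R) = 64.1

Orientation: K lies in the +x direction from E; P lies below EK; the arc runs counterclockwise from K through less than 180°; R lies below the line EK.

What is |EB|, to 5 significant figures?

37.926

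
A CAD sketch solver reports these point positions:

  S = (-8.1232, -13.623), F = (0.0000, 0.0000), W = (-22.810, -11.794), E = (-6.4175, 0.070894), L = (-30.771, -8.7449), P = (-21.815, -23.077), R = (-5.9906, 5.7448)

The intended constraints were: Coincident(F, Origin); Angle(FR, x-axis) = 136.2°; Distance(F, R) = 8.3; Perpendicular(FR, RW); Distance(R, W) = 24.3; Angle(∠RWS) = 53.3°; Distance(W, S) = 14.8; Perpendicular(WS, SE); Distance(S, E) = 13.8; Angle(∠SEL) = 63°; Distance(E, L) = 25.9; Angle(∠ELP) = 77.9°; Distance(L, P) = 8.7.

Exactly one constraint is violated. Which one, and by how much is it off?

Distance(L, P) = 8.7 — off by 8.20.

F = (0.00, 0.00) ✓; FR at 136.2° ✓; |FR| = 8.300 ✓; ∠(FR, RW) = 90.00° ✓; |RW| = 24.30 ✓; ∠RWS = 53.30° ✓; |WS| = 14.80 ✓; ∠(WS, SE) = 90.00° ✓; |SE| = 13.80 ✓; ∠SEL = 63.00° ✓; |EL| = 25.90 ✓; ∠ELP = 77.90° ✓; |LP| = 16.90 ✗.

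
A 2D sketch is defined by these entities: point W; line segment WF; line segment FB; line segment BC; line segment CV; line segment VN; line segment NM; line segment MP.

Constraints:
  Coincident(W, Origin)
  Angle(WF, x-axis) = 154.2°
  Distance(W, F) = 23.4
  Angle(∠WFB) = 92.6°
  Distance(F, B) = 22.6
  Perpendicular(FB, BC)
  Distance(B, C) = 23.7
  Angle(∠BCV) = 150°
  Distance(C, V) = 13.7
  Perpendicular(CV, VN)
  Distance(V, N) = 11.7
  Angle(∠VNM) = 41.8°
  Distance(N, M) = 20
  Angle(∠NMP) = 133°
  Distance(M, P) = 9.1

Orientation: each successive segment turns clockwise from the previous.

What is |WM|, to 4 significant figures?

26.35

W is at the origin; WF runs at 154.2° with length 23.4, so F = (-21.07, 10.18). ∠WFB = 92.6° gives FB at 66.80° from the x-axis; with |FB| = 22.6, B = (-12.16, 30.96). The perpendicularity gives BC at right angles to FB, so BC runs at -23.20°; with |BC| = 23.7, C = (9.619, 21.62). ∠BCV = 150.0° gives CV at -53.20° from the x-axis; with |CV| = 13.7, V = (17.83, 10.65). CV is perpendicular to VN, so VN runs at -143.2°; with |VN| = 11.7, N = (8.457, 3.642). ∠VNM = 41.8° gives NM at 78.60° from the x-axis; with |NM| = 20.0, M = (12.41, 23.25). Then |WM| = |M − W| = 26.35.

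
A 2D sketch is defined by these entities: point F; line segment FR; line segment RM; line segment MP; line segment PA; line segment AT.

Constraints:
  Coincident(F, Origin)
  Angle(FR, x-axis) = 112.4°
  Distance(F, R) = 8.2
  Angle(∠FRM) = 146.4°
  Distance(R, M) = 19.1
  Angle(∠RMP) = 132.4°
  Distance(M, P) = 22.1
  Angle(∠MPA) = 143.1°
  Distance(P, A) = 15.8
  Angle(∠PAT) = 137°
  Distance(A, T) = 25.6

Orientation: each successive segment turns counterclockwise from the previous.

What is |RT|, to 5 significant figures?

56.023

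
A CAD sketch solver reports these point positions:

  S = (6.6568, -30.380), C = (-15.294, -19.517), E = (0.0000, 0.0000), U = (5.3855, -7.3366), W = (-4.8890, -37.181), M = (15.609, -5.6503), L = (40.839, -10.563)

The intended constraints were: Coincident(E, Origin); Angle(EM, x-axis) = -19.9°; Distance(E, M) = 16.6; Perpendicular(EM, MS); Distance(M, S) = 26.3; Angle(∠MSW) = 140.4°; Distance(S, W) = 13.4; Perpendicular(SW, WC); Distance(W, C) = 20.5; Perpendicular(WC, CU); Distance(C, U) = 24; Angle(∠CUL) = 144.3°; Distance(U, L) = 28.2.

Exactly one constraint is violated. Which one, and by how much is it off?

Distance(U, L) = 28.2 — off by 7.40.

E = (0.00, 0.00) ✓; EM at -19.90° ✓; |EM| = 16.60 ✓; ∠(EM, MS) = 90.00° ✓; |MS| = 26.30 ✓; ∠MSW = 140.4° ✓; |SW| = 13.40 ✓; ∠(SW, WC) = 90.00° ✓; |WC| = 20.50 ✓; ∠(WC, CU) = 90.00° ✓; |CU| = 24.00 ✓; ∠CUL = 144.3° ✓; |UL| = 35.60 ✗.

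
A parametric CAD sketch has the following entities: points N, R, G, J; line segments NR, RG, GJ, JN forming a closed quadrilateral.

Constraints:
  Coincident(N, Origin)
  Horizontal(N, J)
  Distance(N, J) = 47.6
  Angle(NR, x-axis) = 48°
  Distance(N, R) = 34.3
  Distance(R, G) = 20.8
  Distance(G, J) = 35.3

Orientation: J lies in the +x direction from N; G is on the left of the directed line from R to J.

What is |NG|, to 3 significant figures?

54.2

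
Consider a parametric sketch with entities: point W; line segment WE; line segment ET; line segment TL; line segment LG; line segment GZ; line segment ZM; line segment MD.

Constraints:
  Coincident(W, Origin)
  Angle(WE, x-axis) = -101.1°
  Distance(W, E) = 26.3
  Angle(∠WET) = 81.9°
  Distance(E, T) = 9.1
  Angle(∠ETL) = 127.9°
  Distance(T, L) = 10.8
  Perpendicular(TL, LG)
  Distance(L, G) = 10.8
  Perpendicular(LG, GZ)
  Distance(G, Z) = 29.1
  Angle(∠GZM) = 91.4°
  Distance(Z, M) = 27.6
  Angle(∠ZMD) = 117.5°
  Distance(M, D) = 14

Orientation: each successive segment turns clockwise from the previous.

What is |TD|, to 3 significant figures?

24.5

W is at the origin; WE runs at -101.1° with length 26.3, so E = (-5.06, -25.8). ∠WET = 81.9° gives ET at 161° from the x-axis; with |ET| = 9.1, T = (-13.7, -22.8). ∠ETL = 127.9° gives TL at 109° from the x-axis; with |TL| = 10.8, L = (-17.1, -12.6). TL ⟂ LG, so LG runs at 18.7°; with |LG| = 10.8, G = (-6.89, -9.12). The perpendicularity gives GZ at right angles to LG, so GZ runs at -71.3°; with |GZ| = 29.1, Z = (2.44, -36.7). ∠GZM = 91.4° gives ZM at -160° from the x-axis; with |ZM| = 27.6, M = (-23.5, -46.2). ∠ZMD = 117.5° gives MD at 138° from the x-axis; with |MD| = 14.0, D = (-33.8, -36.7). Then |TD| = |D − T| = 24.5.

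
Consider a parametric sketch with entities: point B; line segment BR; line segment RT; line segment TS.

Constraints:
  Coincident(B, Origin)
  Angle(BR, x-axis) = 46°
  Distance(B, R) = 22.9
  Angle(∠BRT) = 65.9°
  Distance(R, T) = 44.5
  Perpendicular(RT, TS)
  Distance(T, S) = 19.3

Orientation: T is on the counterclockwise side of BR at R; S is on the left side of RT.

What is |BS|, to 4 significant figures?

35.19

B is at the origin; BR runs at 46.0° with length 22.9, so R = 22.9·(cos 46.0°, sin 46.0°) = (15.91, 16.47). ∠BRT = 65.9°, so RT runs at 46.0° + (180° − 65.9°) = 160.1° from the x-axis; with |RT| = 44.5, T = R + 44.5·(cos 160.1°, sin 160.1°) = (-25.94, 31.62). RT ⟂ TS; with |TS| = 19.3 on the left of RT, S = T + 19.3·(-0.3404, -0.9403) = (-32.50, 13.47). Then |BS| = |S − B| = 35.19.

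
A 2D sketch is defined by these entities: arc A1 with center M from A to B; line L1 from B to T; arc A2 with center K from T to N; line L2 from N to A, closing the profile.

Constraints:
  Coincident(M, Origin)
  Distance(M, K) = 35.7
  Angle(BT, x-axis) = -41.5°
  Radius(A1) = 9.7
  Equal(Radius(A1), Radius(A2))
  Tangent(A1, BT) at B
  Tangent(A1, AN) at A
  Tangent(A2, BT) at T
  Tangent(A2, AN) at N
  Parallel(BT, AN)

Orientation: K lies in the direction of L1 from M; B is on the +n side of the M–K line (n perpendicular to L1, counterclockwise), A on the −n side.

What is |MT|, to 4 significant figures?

36.99

The slot axis is L1's direction at -41.5°, so u = (cos -41.5°, sin -41.5°) = (0.7490, -0.6626) and n = (−sin -41.5°, cos -41.5°) = (0.6626, 0.7490). M is at the origin and K lies 35.7 along u from M, so K = 35.7·u = (26.74, -23.66). Tangency of A1 to both parallel lines with radius 9.7 puts B and A at M ± 9.7·n: B = (6.427, 7.265), A = (-6.427, -7.265). Equal radii place T and N the same way about K: T = K + 9.7·n = (33.17, -16.39), N = K − 9.7·n = (20.31, -30.92). Then |MT| = |T − M| = 36.99.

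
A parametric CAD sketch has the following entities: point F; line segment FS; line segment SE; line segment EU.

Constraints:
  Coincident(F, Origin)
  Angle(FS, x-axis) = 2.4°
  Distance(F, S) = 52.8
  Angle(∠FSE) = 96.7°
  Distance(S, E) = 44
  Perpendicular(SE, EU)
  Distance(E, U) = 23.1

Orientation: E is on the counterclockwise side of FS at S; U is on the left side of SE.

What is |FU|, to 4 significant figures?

58.11

∠FSE = 96.7°, so SE runs at 2.4° + (180° − 96.7°) = 85.70° from the x-axis; with |SE| = 44.0, E = S + 44.0·(cos 85.70°, sin 85.70°) = (56.05, 46.09). SE ⟂ EU; with |EU| = 23.1 on the left of SE, U = E + 23.1·(-0.9972, 0.07498) = (33.02, 47.82). Then |FU| = |U − F| = 58.11.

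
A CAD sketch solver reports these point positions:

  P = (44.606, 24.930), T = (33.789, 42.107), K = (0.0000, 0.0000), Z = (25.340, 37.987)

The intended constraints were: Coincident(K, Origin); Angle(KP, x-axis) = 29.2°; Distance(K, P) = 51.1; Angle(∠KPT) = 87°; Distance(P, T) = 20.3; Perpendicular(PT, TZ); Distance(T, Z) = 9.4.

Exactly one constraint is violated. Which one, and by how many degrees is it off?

Perpendicular(PT, TZ) — off by 6.20°.

K = (0.00, 0.00) ✓; KP at 29.20° ✓; |KP| = 51.10 ✓; ∠KPT = 87.00° ✓; |PT| = 20.30 ✓; ∠(PT, TZ) = 83.80° ✗; |TZ| = 9.400 ✓.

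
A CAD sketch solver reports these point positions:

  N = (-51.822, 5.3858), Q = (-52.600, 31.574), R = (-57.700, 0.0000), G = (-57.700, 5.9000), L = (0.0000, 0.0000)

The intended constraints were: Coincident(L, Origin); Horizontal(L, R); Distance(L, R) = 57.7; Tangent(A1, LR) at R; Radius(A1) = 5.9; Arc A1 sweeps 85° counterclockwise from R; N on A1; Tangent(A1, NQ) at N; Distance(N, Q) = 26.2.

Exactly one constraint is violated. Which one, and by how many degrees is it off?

Tangent(A1, NQ) at N — off by 6.70°.

L = (0.00, 0.00) ✓; L.y = 0.00, R.y = 0.00 ✓; |LR| = 57.70 ✓; ∠(GR, RL) = 90.00° ✓; |GR| = 5.900 ✓; bearing(G→N) − bearing(G→R) = 85.00° ✓; |GN| = 5.900 ✓; ∠(GN, NQ) = 83.30° ✗; |NQ| = 26.20 ✓.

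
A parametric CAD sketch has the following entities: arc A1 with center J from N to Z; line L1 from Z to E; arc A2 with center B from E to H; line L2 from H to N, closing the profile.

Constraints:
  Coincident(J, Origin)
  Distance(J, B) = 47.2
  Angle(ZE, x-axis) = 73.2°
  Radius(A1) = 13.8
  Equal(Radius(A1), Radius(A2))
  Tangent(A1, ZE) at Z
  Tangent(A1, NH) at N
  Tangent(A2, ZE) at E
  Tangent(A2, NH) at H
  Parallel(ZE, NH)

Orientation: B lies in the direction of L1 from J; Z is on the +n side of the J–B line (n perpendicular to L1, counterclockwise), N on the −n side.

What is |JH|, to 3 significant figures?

49.2

The slot axis is L1's direction at 73.2°, so u = (cos 73.2°, sin 73.2°) = (0.289, 0.957) and n = (−sin 73.2°, cos 73.2°) = (-0.957, 0.289). J is at the origin and B lies 47.2 along u from J, so B = 47.2·u = (13.6, 45.2). Tangency of A1 to both parallel lines with radius 13.8 puts Z and N at J ± 13.8·n: Z = (-13.2, 3.99), N = (13.2, -3.99). Equal radii place E and H the same way about B: E = B + 13.8·n = (0.431, 49.2), H = B − 13.8·n = (26.9, 41.2). Then |JH| = |H − J| = 49.2.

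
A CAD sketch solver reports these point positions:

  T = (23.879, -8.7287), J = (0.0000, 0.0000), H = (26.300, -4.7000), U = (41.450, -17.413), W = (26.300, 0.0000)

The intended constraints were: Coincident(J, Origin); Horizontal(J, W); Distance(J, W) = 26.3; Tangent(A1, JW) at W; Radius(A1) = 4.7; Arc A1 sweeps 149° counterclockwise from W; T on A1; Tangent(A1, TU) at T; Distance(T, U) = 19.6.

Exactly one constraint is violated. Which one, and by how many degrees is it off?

Tangent(A1, TU) at T — off by 4.70°.

J = (0.00, 0.00) ✓; J.y = 0.00, W.y = 0.00 ✓; |JW| = 26.30 ✓; ∠(HW, WJ) = 90.00° ✓; |HW| = 4.700 ✓; bearing(H→T) − bearing(H→W) = 149.0° ✓; |HT| = 4.700 ✓; ∠(HT, TU) = 85.30° ✗; |TU| = 19.60 ✓.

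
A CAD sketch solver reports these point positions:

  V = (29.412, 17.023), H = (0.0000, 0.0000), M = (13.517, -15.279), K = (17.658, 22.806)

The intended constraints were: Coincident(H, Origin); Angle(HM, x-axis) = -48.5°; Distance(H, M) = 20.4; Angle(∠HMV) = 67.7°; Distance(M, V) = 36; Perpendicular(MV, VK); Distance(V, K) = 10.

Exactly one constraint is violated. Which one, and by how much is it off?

Distance(V, K) = 10 — off by 3.10.

H = (0.00, 0.00) ✓; HM at -48.50° ✓; |HM| = 20.40 ✓; ∠HMV = 67.70° ✓; |MV| = 36.00 ✓; ∠(MV, VK) = 90.00° ✓; |VK| = 13.10 ✗.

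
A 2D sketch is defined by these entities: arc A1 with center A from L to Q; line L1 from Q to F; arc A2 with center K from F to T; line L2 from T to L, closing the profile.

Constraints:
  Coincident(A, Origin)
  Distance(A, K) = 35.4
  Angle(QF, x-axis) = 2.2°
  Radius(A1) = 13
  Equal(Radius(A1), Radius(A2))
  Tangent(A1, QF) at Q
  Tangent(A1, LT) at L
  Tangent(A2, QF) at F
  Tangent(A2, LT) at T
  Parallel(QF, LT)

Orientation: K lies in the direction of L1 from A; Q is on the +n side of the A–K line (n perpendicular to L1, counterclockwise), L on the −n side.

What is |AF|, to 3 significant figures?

37.7

The slot axis is L1's direction at 2.2°, so u = (cos 2.2°, sin 2.2°) = (0.999, 0.0384) and n = (−sin 2.2°, cos 2.2°) = (-0.0384, 0.999). A is at the origin and K lies 35.4 along u from A, so K = 35.4·u = (35.4, 1.36). Tangency of A1 to both parallel lines with radius 13.0 puts Q and L at A ± 13.0·n: Q = (-0.499, 13.0), L = (0.499, -13.0). Equal radii place F and T the same way about K: F = K + 13.0·n = (34.9, 14.3), T = K − 13.0·n = (35.9, -11.6). Then |AF| = |F − A| = 37.7.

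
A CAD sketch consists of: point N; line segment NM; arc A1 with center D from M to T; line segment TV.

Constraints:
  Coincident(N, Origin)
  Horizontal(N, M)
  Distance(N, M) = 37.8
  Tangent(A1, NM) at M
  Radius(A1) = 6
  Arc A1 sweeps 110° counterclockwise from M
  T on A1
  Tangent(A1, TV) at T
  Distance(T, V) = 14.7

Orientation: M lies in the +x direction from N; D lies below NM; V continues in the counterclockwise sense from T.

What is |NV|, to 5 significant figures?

43.141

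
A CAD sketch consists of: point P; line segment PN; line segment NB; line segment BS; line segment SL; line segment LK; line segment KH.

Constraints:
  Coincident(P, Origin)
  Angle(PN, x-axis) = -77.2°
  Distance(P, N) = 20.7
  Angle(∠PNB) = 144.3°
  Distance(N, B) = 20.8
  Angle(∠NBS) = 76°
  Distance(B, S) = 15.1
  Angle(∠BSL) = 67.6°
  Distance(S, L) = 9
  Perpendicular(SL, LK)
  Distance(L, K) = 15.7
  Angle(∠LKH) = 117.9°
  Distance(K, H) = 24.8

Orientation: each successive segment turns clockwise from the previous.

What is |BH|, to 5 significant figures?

22.950

P is at the origin; PN runs at -77.2° with length 20.7, so N = (4.5861, -20.186). ∠PNB = 144.3° gives NB at -112.90° from the x-axis; with |NB| = 20.8, B = (-3.5077, -39.346). ∠NBS = 76.0° gives BS at 143.10° from the x-axis; with |BS| = 15.1, S = (-15.583, -30.280). ∠BSL = 67.6° gives SL at 30.700° from the x-axis; with |SL| = 9.0, L = (-7.8443, -25.685). SL is perpendicular to LK, so LK runs at -59.300°; with |LK| = 15.7, K = (0.17123, -39.185). ∠LKH = 117.9° gives KH at -121.40° from the x-axis; with |KH| = 24.8, H = (-12.750, -60.353). Then |BH| = |H − B| = 22.950.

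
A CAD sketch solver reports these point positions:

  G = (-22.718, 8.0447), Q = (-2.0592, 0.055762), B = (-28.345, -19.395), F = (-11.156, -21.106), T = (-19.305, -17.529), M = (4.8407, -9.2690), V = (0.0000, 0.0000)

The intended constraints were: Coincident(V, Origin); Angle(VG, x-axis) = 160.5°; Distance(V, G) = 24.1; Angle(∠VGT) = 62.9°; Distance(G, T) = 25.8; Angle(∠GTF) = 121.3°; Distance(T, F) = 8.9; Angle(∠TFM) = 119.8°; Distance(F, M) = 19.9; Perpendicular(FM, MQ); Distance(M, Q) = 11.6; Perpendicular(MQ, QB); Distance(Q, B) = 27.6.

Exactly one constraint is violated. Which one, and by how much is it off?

Distance(Q, B) = 27.6 — off by 5.10.

V = (0.00, 0.00) ✓; VG at 160.5° ✓; |VG| = 24.10 ✓; ∠VGT = 62.90° ✓; |GT| = 25.80 ✓; ∠GTF = 121.3° ✓; |TF| = 8.900 ✓; ∠TFM = 119.8° ✓; |FM| = 19.90 ✓; ∠(FM, MQ) = 90.00° ✓; |MQ| = 11.60 ✓; ∠(MQ, QB) = 90.00° ✓; |QB| = 32.70 ✗.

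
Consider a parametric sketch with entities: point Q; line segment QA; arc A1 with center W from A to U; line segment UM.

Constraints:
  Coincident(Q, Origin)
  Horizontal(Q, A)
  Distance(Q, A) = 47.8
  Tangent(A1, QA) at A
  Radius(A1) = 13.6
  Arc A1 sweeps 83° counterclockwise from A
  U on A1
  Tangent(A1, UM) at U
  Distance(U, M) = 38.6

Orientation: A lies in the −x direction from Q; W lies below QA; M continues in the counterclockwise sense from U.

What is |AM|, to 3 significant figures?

53.4

Q is at the origin; Q and A share the same y with |QA| = 47.8 and A on the −x side, so A = (-47.8, 0.00). Since A1 is tangent to QA there, WA ⟂ QA, so W = A + (0, -13.6) = (-47.8, -13.6). On A1, A sits at bearing 90° from W; an 83° counterclockwise sweep puts U at bearing 173°, so U = W + 13.6·(cos 173°, sin 173°) = (-61.3, -11.9). Since A1 is tangent to UM there, WU ⟂ UM, so UM runs along (−sin 173°, cos 173°); with |UM| = 38.6, M = (-66.0, -50.3). Then |AM| = |M − A| = 53.4.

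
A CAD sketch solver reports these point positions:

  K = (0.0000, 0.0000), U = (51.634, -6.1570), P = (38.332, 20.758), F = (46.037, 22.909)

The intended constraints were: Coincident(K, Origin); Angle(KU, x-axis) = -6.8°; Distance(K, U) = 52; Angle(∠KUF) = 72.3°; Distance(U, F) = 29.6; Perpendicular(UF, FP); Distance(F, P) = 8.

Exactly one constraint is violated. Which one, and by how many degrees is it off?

Perpendicular(UF, FP) — off by 4.70°.

K = (0.00, 0.00) ✓; KU at -6.800° ✓; |KU| = 52.00 ✓; ∠KUF = 72.30° ✓; |UF| = 29.60 ✓; ∠(UF, FP) = 94.70° ✗; |FP| = 8.000 ✓.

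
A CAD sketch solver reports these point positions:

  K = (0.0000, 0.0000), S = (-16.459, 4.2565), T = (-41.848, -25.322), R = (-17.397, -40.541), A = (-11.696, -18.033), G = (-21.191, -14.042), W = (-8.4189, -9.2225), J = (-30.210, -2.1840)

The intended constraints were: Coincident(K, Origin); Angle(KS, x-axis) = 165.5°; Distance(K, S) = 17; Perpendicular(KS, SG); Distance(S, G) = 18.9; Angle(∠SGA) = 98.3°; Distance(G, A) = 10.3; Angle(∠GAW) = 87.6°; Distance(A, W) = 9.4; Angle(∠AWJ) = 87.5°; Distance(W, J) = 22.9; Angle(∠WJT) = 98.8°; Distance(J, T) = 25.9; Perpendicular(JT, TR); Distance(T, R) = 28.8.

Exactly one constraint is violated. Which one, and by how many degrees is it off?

Perpendicular(JT, TR) — off by 5.20°.

K = (0.00, 0.00) ✓; KS at 165.5° ✓; |KS| = 17.00 ✓; ∠(KS, SG) = 90.00° ✓; |SG| = 18.90 ✓; ∠SGA = 98.30° ✓; |GA| = 10.30 ✓; ∠GAW = 87.60° ✓; |AW| = 9.400 ✓; ∠AWJ = 87.50° ✓; |WJ| = 22.90 ✓; ∠WJT = 98.80° ✓; |JT| = 25.90 ✓; ∠(JT, TR) = 84.80° ✗; |TR| = 28.80 ✓.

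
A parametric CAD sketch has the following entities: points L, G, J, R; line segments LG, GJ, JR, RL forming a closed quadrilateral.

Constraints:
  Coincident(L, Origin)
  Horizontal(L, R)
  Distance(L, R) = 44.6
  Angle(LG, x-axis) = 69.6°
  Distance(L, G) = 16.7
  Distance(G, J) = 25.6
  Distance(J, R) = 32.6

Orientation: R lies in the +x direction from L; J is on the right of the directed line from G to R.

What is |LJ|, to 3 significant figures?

15.9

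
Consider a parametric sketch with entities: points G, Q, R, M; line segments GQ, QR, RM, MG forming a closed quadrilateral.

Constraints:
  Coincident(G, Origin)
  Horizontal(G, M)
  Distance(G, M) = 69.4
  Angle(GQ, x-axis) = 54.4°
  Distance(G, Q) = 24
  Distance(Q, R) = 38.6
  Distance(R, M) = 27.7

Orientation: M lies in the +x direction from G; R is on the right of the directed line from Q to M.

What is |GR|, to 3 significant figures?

43.0

G is at the origin; G and M share the same y with |GM| = 69.4 and M in +x, so M = (69.4, 0). GQ runs at 54.4° with |GQ| = 24.0, so Q = (14.0, 19.5). R is determined by |QR| = 38.6 and |RM| = 27.7 together: it lies at the intersection of circle(Q, 38.6) and circle(M, 27.7). With |QM| = 58.8, the foot of the radical line on QM is 35.5 from Q and the perpendicular offset is √(38.6² − 35.5²) = 15.1. Taking the right-of-QM solution: R = (42.5, -6.51).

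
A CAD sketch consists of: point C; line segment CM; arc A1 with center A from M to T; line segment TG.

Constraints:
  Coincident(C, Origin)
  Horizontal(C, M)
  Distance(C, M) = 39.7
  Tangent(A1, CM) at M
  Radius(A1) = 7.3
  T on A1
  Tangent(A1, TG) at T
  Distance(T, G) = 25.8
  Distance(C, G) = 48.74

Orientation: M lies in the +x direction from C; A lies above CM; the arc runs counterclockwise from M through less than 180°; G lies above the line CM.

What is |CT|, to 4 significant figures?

47.45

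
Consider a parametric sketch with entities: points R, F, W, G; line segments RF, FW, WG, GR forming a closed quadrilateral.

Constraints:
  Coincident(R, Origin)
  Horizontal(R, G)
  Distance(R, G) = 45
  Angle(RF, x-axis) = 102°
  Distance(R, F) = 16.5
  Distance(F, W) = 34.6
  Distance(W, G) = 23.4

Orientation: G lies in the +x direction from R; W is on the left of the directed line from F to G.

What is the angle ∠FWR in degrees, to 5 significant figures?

26.770°

Checks: |FW| = 34.60 ✓; |WG| = 23.40 ✓.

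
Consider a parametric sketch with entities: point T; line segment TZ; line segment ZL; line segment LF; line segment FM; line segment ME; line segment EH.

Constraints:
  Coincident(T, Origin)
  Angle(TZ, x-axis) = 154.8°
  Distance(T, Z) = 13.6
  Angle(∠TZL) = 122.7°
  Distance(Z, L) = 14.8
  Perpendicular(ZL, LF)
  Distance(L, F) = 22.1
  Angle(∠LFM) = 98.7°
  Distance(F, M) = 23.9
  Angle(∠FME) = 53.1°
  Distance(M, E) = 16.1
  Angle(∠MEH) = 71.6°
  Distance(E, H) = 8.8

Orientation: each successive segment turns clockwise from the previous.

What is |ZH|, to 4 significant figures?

18.56

T is at the origin; TZ runs at 154.8° with length 13.6, so Z = (-12.31, 5.791). ∠TZL = 122.7° gives ZL at 97.50° from the x-axis; with |ZL| = 14.8, L = (-14.24, 20.46). ZL is perpendicular to LF, so LF runs at 7.500°; with |LF| = 22.1, F = (7.673, 23.35). ∠LFM = 98.7° gives FM at -73.80° from the x-axis; with |FM| = 23.9, M = (14.34, 0.3976). ∠FME = 53.1° gives ME at 159.3° from the x-axis; with |ME| = 16.1, E = (-0.7193, 6.089). ∠MEH = 71.6° gives EH at 50.90° from the x-axis; with |EH| = 8.8, H = (4.831, 12.92). Then |ZH| = |H − Z| = 18.56.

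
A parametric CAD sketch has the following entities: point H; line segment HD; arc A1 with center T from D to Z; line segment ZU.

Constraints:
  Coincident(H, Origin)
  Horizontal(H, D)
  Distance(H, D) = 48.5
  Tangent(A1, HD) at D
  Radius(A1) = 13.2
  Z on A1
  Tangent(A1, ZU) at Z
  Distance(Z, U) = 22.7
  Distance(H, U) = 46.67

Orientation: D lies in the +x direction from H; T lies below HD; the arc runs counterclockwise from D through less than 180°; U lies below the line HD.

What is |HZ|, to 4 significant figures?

37.20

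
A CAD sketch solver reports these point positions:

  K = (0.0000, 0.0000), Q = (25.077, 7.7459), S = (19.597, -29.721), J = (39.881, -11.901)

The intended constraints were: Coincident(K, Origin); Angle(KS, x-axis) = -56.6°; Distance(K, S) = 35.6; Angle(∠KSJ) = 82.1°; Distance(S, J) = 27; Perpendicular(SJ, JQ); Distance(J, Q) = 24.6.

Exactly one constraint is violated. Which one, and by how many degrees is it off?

Perpendicular(SJ, JQ) — off by 4.30°.

K = (0.00, 0.00) ✓; KS at -56.60° ✓; |KS| = 35.60 ✓; ∠KSJ = 82.10° ✓; |SJ| = 27.00 ✓; ∠(SJ, JQ) = 85.70° ✗; |JQ| = 24.60 ✓.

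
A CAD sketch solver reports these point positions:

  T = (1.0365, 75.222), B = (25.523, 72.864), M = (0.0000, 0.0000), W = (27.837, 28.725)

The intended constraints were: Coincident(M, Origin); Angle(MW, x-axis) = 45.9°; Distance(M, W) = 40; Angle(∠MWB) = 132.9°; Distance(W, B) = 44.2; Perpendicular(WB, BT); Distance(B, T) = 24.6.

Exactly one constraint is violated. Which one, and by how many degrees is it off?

Perpendicular(WB, BT) — off by 8.50°.

M = (0.00, 0.00) ✓; MW at 45.90° ✓; |MW| = 40.00 ✓; ∠MWB = 132.9° ✓; |WB| = 44.20 ✓; ∠(WB, BT) = 81.50° ✗; |BT| = 24.60 ✓.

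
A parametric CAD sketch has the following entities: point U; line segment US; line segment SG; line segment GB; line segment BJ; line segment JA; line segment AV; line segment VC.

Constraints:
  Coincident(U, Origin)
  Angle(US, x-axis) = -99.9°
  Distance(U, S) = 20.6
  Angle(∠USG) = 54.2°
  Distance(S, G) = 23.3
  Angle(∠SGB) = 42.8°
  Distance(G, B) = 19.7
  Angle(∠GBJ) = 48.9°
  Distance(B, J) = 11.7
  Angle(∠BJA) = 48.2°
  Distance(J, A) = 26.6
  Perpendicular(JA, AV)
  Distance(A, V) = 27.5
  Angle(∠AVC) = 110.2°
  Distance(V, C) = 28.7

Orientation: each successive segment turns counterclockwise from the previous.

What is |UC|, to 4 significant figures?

30.95

U is at the origin; US runs at -99.9° with length 20.6, so S = (-3.542, -20.29). ∠USG = 54.2° gives SG at 25.90° from the x-axis; with |SG| = 23.3, G = (17.42, -10.12). ∠SGB = 42.8° gives GB at 163.1° from the x-axis; with |GB| = 19.7, B = (-1.431, -4.389). ∠GBJ = 48.9° gives BJ at -65.80° from the x-axis; with |BJ| = 11.7, J = (3.365, -15.06). ∠BJA = 48.2° gives JA at 66.00° from the x-axis; with |JA| = 26.6, A = (14.18, 9.240). The perpendicularity gives AV at right angles to JA, so AV runs at 156.0°; with |AV| = 27.5, V = (-10.94, 20.42). ∠AVC = 110.2° gives VC at -134.2° from the x-axis; with |VC| = 28.7, C = (-30.95, -0.1505). Then |UC| = |C − U| = 30.95.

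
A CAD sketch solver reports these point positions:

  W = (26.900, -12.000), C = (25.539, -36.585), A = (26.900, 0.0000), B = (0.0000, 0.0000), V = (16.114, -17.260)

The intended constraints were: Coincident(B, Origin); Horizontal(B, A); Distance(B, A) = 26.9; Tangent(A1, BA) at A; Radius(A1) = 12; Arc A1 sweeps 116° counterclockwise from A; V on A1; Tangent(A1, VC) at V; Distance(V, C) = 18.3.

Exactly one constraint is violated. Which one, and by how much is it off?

Distance(V, C) = 18.3 — off by 3.20.

B = (0.00, 0.00) ✓; B.y = 0.00, A.y = 0.00 ✓; |BA| = 26.90 ✓; ∠(WA, AB) = 90.00° ✓; |WA| = 12.00 ✓; bearing(W→V) − bearing(W→A) = 116.0° ✓; |WV| = 12.00 ✓; ∠(WV, VC) = 90.00° ✓; |VC| = 21.50 ✗.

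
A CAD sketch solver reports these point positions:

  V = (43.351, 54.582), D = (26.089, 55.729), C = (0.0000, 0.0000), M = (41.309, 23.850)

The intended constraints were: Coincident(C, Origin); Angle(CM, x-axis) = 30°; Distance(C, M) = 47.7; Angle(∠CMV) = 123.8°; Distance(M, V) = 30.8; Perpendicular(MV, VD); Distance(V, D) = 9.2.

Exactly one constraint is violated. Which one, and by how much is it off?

Distance(V, D) = 9.2 — off by 8.10.

C = (0.00, 0.00) ✓; CM at 30.00° ✓; |CM| = 47.70 ✓; ∠CMV = 123.8° ✓; |MV| = 30.80 ✓; ∠(MV, VD) = 90.00° ✓; |VD| = 17.30 ✗.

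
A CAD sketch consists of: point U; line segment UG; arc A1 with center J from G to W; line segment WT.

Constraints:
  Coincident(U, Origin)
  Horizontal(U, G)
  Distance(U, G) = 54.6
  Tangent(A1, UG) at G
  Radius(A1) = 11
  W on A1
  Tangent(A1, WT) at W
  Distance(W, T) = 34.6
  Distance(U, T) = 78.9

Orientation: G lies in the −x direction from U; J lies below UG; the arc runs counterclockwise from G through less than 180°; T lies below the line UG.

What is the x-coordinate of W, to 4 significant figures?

-65.59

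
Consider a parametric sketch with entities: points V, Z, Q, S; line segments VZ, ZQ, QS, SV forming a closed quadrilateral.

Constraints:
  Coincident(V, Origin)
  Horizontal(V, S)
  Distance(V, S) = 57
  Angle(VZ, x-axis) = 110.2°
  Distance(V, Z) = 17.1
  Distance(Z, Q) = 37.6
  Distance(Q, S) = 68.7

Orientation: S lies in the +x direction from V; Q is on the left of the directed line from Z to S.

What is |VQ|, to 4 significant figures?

51.10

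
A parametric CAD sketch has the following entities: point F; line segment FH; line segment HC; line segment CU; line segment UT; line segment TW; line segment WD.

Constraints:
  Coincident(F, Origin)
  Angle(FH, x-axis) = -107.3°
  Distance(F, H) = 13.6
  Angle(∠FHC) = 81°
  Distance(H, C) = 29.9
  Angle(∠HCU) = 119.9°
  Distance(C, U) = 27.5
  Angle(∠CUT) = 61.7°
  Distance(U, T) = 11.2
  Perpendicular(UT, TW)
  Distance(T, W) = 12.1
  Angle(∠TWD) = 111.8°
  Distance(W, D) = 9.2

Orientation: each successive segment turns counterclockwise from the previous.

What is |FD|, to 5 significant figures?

38.719

F is at the origin; FH runs at -107.3° with length 13.6, so H = (-4.0443, -12.985). ∠FHC = 81.0° gives HC at -8.3000° from the x-axis; with |HC| = 29.9, C = (25.543, -17.301). ∠HCU = 119.9° gives CU at 51.800° from the x-axis; with |CU| = 27.5, U = (42.549, 4.3101). ∠CUT = 61.7° gives UT at 170.10° from the x-axis; with |UT| = 11.2, T = (31.516, 6.2357). UT is perpendicular to TW, so TW runs at -99.900°; with |TW| = 12.1, W = (29.435, -5.6841). ∠TWD = 111.8° gives WD at -31.700° from the x-axis; with |WD| = 9.2, D = (37.263, -10.518). Then |FD| = |D − F| = 38.719.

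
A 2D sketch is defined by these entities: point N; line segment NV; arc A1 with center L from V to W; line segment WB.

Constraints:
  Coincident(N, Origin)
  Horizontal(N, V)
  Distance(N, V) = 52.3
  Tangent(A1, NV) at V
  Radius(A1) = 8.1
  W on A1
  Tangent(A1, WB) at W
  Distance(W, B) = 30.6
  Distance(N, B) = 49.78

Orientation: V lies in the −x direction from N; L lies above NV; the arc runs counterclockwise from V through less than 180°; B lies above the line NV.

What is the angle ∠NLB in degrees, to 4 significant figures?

66.71°

Checks: |LW| = 8.100 ✓; ∠(LW, WB) = 90.00° ✓; |WB| = 30.60 ✓; |NB| = 49.78 ✓.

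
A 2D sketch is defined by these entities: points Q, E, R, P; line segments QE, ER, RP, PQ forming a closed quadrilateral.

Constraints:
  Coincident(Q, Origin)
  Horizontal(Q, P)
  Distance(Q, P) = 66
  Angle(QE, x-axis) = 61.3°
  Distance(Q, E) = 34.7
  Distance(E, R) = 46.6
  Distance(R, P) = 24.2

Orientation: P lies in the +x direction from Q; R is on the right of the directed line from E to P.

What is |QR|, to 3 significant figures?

43.9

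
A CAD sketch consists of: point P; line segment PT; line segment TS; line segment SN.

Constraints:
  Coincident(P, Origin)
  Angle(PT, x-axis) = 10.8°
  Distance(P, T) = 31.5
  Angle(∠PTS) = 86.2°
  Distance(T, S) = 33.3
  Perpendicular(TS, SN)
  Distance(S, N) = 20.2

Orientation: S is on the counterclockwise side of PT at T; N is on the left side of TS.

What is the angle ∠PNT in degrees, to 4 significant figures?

51.03°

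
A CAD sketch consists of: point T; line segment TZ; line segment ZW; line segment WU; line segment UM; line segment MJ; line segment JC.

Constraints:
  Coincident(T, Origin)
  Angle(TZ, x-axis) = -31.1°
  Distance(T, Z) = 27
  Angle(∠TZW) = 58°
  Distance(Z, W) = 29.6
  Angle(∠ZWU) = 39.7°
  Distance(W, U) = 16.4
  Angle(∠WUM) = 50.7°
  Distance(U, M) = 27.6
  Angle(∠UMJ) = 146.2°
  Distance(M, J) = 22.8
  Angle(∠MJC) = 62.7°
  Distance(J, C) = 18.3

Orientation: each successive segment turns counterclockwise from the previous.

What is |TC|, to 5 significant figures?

49.323

T is at the origin; TZ runs at -31.1° with length 27.0, so Z = (23.119, -13.946). ∠TZW = 58.0° gives ZW at 90.900° from the x-axis; with |ZW| = 29.6, W = (22.654, 15.650). ∠ZWU = 39.7° gives WU at -128.80° from the x-axis; with |WU| = 16.4, U = (12.378, 2.8688). ∠WUM = 50.7° gives UM at 0.50000° from the x-axis; with |UM| = 27.6, M = (39.977, 3.1097). ∠UMJ = 146.2° gives MJ at 34.300° from the x-axis; with |MJ| = 22.8, J = (58.812, 15.958). ∠MJC = 62.7° gives JC at 151.60° from the x-axis; with |JC| = 18.3, C = (42.714, 24.662). Then |TC| = |C − T| = 49.323.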